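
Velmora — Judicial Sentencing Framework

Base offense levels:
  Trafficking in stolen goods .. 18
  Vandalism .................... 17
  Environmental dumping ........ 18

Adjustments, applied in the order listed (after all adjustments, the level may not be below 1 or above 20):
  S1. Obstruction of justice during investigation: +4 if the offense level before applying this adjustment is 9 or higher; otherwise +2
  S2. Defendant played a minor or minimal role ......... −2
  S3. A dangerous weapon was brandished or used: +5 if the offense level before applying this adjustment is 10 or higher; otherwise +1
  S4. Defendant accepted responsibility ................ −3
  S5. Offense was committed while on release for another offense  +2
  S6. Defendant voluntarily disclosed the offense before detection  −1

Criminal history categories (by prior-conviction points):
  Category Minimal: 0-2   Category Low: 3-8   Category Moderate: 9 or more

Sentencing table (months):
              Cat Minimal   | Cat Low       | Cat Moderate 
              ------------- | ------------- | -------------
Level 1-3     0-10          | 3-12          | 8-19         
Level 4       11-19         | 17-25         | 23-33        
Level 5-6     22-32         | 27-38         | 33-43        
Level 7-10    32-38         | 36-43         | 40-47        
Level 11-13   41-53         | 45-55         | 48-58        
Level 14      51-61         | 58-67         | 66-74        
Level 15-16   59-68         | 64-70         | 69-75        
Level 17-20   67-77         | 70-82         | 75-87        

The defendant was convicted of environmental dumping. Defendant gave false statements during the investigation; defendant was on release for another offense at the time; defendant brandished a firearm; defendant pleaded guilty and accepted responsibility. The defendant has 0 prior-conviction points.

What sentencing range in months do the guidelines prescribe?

67-77 months

Base offense level for environmental dumping: 18.
S1 applies (level before this adjustment is 18 ≥ 9, so +4): 18 + 4 = 22.
S2 does not apply.
S3 applies (level before this adjustment is 22 ≥ 10, so +5): 22 + 5 = 27.
S4 applies: 27 − 3 = 24.
S5 applies: 24 + 2 = 26.
Level 26 exceeds the maximum of 20; capped at 20.
Final offense level: 20.
Criminal history: 0 prior points → Category Minimal (0-2).
Level 20 falls in the 17-20 band.
Grid: Level 17-20 × Category Minimal = 67-77 months.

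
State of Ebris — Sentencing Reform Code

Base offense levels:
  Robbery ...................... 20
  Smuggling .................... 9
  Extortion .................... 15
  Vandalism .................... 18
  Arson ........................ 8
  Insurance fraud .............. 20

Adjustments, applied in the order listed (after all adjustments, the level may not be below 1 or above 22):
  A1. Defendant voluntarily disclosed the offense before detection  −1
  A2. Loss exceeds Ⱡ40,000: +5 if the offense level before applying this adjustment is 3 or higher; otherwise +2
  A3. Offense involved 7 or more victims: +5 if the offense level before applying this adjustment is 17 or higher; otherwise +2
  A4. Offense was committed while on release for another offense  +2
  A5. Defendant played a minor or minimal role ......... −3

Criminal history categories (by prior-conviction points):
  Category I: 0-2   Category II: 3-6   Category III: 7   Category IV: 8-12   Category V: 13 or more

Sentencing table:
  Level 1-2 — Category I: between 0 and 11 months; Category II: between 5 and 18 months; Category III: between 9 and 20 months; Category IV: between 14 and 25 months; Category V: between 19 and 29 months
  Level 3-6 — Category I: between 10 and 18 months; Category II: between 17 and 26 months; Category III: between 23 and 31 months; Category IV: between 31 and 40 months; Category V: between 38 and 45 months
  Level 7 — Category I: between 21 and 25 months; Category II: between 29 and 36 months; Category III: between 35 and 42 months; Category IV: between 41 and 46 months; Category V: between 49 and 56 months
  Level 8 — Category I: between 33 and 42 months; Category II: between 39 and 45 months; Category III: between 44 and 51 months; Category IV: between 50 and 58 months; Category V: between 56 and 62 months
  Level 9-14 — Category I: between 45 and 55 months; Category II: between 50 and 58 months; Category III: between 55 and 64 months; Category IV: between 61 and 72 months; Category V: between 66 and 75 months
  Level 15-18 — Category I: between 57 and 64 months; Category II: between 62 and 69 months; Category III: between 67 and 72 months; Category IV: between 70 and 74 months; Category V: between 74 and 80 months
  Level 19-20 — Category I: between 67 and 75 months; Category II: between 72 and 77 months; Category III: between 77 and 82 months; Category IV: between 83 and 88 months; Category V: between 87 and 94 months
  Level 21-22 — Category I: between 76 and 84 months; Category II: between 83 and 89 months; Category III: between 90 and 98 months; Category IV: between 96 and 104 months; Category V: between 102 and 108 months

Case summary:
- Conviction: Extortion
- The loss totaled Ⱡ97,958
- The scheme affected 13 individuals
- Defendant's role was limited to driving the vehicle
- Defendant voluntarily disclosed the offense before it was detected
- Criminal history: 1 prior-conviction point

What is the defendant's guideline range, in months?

Base offense level for extortion: 15.
A1 applies: 15 − 1 = 14.
A2 applies (level before this adjustment is 14 ≥ 3, so +5): 14 + 5 = 19.
A3 applies (level before this adjustment is 19 ≥ 17, so +5): 19 + 5 = 24.
A5 applies: 24 − 3 = 21.
Final offense level: 21.
Criminal history: 1 prior point → Category I (0-2).
Level 21 falls in the 21-22 band.
Grid: Level 21-22 × Category I = 76-84 months.

76-84 months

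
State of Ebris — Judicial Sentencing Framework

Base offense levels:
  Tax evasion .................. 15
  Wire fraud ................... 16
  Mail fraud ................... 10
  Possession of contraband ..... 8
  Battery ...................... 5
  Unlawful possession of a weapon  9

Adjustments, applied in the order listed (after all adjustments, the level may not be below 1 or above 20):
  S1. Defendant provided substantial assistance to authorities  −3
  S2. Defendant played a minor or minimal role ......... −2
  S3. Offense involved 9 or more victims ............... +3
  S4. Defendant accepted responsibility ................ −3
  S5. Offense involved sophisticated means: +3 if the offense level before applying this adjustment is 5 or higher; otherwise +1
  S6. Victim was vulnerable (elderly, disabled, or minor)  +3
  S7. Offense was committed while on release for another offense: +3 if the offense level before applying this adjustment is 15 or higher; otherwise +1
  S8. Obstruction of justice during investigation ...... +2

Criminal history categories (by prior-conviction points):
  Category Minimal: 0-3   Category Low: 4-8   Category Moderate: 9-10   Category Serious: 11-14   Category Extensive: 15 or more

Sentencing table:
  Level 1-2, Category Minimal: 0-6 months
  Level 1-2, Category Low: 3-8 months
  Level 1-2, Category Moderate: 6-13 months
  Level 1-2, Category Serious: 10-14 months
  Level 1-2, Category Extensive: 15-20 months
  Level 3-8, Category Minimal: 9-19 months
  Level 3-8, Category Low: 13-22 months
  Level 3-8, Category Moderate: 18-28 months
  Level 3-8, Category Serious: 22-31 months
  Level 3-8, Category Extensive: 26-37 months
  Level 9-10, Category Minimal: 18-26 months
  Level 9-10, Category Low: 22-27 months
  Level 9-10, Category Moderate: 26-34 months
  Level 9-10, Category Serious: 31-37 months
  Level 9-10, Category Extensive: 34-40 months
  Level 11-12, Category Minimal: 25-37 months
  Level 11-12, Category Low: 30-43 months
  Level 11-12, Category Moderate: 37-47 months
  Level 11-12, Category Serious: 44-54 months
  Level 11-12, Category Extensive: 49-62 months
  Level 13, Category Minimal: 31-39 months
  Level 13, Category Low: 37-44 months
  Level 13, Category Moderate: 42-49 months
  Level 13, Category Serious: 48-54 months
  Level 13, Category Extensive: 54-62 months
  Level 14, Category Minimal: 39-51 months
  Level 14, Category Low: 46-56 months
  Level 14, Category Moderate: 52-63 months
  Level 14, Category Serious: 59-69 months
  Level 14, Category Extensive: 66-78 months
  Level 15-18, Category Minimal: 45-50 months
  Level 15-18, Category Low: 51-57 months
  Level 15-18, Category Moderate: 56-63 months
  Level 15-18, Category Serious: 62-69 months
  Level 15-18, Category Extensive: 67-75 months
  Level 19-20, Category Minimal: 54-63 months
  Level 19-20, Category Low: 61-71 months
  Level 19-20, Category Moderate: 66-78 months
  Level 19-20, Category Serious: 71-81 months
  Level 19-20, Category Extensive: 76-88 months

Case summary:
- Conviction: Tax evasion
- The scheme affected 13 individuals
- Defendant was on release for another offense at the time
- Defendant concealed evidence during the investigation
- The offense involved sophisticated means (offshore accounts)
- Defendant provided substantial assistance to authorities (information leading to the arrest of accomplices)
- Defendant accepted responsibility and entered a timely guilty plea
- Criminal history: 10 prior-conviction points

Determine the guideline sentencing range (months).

Base offense level for tax evasion: 15.
S1 applies: 15 − 3 = 12.
S2 does not apply.
S3 applies: 12 + 3 = 15.
S4 applies: 15 − 3 = 12.
S5 applies (level before this adjustment is 12 ≥ 5, so +3): 12 + 3 = 15.
S6 does not apply.
S7 applies (level before this adjustment is 15 ≥ 15, so +3): 15 + 3 = 18.
S8 applies: 18 + 2 = 20.
Final offense level: 20.
Criminal history: 10 prior points → Category Moderate (9-10).
Level 20 falls in the 19-20 band.
Grid: Level 19-20 × Category Moderate = 66-78 months.

66-78 months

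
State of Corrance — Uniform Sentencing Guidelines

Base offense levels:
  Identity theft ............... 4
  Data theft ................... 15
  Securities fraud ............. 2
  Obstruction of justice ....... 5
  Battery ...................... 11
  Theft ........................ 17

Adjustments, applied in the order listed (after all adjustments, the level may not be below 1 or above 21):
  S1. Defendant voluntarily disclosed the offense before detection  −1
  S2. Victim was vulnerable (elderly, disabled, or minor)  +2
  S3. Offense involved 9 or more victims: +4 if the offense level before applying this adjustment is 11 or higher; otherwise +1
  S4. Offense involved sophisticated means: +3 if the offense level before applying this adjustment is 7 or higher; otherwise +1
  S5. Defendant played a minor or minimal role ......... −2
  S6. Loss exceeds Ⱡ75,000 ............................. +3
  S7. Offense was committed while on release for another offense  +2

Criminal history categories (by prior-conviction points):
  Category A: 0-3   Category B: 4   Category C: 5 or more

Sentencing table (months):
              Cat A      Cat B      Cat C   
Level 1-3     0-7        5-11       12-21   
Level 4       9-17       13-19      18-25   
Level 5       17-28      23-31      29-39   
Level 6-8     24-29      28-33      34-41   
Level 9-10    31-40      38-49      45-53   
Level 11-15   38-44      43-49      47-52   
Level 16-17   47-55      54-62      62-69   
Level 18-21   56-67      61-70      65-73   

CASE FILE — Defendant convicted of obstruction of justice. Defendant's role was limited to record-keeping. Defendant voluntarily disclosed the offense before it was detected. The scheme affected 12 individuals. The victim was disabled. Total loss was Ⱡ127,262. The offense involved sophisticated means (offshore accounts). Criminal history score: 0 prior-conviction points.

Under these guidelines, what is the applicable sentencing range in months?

Base offense level for obstruction of justice: 5.
S1 applies: 5 − 1 = 4.
S2 applies: 4 + 2 = 6.
S3 applies (level before this adjustment is 6 < 11, so +1): 6 + 1 = 7.
S4 applies (level before this adjustment is 7 ≥ 7, so +3): 7 + 3 = 10.
S5 applies: 10 − 2 = 8.
S6 applies: 8 + 3 = 11.
S7 does not apply.
Final offense level: 11.
Criminal history: 0 prior points → Category A (0-3).
Level 11 falls in the 11-15 band.
Grid: Level 11-15 × Category A = 38-44 months.

38-44 months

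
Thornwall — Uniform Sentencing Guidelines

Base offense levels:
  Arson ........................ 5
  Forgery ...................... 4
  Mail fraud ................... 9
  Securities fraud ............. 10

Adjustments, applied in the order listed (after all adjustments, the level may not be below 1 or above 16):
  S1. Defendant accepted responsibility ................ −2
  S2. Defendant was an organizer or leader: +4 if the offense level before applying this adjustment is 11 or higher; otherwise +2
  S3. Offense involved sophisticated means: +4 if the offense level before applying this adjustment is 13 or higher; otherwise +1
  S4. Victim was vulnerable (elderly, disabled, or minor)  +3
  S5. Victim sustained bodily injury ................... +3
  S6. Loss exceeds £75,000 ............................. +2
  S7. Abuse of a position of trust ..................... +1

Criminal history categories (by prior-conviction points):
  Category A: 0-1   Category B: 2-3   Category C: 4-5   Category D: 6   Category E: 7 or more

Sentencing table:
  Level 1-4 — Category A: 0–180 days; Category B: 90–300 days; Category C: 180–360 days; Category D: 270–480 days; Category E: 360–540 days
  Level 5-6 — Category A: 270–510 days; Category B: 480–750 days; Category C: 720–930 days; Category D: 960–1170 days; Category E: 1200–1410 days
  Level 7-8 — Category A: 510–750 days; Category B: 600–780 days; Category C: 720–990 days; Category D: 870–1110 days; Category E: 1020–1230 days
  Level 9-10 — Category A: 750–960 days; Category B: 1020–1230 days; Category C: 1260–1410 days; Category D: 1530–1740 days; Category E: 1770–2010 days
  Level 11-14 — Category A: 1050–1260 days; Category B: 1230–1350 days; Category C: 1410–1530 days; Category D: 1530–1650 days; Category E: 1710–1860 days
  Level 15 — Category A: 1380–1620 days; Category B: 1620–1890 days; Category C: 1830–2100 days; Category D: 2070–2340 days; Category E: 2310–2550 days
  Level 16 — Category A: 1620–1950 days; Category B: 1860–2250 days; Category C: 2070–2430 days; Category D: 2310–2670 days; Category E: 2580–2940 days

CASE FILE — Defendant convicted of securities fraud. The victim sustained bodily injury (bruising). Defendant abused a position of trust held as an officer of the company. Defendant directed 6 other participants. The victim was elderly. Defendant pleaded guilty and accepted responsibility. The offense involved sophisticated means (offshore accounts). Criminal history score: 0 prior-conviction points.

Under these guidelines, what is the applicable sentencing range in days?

1620-1950 days

Base offense level for securities fraud: 10.
S1 applies: 10 − 2 = 8.
S2 applies (level before this adjustment is 8 < 11, so +2): 8 + 2 = 10.
S3 applies (level before this adjustment is 10 < 13, so +1): 10 + 1 = 11.
S4 applies: 11 + 3 = 14.
S5 applies: 14 + 3 = 17.
S6 does not apply.
S7 applies: 17 + 1 = 18.
Level 18 exceeds the maximum of 16; capped at 16.
Final offense level: 16.
Criminal history: 0 prior points → Category A (0-1).
Level 16 falls in the 16 band.
Grid: Level 16 × Category A = 1620-1950 days.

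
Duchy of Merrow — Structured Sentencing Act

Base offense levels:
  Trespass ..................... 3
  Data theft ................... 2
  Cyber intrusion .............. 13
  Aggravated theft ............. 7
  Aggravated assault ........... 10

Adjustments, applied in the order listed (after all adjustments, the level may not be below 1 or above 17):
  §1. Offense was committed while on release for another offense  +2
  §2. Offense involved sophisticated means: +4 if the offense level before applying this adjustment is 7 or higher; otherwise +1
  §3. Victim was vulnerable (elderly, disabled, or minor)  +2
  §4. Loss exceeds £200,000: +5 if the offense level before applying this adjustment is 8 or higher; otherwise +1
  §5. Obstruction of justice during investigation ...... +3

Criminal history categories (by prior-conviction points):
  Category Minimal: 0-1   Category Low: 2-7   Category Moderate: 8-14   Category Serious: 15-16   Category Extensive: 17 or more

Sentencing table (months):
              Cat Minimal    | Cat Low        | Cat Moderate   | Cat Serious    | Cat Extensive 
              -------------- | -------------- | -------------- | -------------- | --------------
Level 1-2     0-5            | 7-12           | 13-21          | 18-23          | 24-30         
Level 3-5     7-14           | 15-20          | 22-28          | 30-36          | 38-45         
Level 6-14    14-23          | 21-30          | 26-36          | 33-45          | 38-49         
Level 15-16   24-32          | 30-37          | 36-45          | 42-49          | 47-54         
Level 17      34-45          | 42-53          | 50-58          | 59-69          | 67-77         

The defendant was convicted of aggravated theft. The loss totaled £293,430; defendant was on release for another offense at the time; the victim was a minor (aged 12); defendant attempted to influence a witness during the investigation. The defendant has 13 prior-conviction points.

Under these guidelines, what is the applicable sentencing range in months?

50-58 months

Base offense level for aggravated theft: 7.
§1 applies: 7 + 2 = 9.
§2 does not apply.
§3 applies: 9 + 2 = 11.
§4 applies (level before this adjustment is 11 ≥ 8, so +5): 11 + 5 = 16.
§5 applies: 16 + 3 = 19.
Level 19 exceeds the maximum of 17; capped at 17.
Final offense level: 17.
Criminal history: 13 prior points → Category Moderate (8-14).
Level 17 falls in the 17 band.
Grid: Level 17 × Category Moderate = 50-58 months.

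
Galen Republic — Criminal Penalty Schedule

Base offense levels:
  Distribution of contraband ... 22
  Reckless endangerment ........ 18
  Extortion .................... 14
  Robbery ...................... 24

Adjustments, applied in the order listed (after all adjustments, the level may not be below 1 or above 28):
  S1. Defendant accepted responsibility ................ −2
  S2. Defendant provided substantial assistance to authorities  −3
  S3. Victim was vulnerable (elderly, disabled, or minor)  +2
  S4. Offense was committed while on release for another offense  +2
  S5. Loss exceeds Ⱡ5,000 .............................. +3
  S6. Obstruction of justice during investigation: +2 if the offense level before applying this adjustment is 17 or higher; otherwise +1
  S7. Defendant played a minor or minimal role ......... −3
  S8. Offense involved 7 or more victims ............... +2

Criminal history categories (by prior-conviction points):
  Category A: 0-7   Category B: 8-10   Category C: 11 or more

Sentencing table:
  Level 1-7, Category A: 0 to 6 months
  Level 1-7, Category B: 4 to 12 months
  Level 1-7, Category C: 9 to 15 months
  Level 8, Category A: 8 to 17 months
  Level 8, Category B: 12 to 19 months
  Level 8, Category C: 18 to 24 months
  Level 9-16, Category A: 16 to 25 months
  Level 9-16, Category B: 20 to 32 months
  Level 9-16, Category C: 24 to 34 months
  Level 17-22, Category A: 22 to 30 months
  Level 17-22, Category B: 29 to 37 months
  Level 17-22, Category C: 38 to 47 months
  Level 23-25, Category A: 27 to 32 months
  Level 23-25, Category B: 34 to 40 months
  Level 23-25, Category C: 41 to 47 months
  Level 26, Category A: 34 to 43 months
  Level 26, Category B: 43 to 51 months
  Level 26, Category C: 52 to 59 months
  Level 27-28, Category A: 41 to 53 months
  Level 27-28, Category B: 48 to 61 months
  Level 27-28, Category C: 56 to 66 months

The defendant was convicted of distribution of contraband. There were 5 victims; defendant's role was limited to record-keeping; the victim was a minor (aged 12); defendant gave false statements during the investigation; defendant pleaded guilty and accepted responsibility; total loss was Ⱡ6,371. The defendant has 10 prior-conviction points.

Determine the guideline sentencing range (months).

Base offense level for distribution of contraband: 22.
S1 applies: 22 − 2 = 20.
S2 does not apply.
S3 applies: 20 + 2 = 22.
S4 does not apply.
S5 applies: 22 + 3 = 25.
S6 applies (level before this adjustment is 25 ≥ 17, so +2): 25 + 2 = 27.
S7 applies: 27 − 3 = 24.
Final offense level: 24.
Criminal history: 10 prior points → Category B (8-10).
Level 24 falls in the 23-25 band.
Grid: Level 23-25 × Category B = 34-40 months.

34-40 months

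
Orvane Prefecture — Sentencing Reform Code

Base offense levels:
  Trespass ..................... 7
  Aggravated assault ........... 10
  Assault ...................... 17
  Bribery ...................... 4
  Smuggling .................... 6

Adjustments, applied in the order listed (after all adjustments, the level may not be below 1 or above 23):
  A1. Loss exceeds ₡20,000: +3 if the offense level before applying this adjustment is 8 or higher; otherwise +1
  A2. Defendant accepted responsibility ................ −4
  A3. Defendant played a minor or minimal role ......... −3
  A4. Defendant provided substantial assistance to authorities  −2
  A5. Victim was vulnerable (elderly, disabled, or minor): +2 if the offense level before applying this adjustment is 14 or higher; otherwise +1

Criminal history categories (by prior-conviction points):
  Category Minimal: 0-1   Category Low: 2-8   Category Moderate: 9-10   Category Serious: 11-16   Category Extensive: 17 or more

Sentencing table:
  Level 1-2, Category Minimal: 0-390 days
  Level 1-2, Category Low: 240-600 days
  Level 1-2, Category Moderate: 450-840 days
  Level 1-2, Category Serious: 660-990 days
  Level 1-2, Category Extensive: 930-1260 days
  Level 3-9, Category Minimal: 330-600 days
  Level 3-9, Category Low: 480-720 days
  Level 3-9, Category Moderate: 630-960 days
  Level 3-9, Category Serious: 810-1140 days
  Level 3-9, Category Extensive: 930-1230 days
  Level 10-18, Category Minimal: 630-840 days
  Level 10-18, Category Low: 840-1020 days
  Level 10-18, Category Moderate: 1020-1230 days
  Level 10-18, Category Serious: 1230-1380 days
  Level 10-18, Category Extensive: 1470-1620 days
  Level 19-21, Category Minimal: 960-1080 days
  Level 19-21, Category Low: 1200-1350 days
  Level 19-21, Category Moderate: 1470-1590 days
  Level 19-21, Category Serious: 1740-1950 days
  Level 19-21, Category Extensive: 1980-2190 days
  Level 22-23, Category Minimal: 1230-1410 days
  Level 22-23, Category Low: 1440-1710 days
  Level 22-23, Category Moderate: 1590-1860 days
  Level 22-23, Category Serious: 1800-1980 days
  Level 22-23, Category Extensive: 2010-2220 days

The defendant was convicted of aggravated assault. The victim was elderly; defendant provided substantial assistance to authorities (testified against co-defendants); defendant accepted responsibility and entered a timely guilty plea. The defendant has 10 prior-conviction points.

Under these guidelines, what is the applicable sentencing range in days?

630-960 days

Base offense level for aggravated assault: 10.
A2 applies: 10 − 4 = 6.
A4 applies: 6 − 2 = 4.
A5 applies (level before this adjustment is 4 < 14, so +1): 4 + 1 = 5.
Final offense level: 5.
Criminal history: 10 prior points → Category Moderate (9-10).
Level 5 falls in the 3-9 band.
Grid: Level 3-9 × Category Moderate = 630-960 days.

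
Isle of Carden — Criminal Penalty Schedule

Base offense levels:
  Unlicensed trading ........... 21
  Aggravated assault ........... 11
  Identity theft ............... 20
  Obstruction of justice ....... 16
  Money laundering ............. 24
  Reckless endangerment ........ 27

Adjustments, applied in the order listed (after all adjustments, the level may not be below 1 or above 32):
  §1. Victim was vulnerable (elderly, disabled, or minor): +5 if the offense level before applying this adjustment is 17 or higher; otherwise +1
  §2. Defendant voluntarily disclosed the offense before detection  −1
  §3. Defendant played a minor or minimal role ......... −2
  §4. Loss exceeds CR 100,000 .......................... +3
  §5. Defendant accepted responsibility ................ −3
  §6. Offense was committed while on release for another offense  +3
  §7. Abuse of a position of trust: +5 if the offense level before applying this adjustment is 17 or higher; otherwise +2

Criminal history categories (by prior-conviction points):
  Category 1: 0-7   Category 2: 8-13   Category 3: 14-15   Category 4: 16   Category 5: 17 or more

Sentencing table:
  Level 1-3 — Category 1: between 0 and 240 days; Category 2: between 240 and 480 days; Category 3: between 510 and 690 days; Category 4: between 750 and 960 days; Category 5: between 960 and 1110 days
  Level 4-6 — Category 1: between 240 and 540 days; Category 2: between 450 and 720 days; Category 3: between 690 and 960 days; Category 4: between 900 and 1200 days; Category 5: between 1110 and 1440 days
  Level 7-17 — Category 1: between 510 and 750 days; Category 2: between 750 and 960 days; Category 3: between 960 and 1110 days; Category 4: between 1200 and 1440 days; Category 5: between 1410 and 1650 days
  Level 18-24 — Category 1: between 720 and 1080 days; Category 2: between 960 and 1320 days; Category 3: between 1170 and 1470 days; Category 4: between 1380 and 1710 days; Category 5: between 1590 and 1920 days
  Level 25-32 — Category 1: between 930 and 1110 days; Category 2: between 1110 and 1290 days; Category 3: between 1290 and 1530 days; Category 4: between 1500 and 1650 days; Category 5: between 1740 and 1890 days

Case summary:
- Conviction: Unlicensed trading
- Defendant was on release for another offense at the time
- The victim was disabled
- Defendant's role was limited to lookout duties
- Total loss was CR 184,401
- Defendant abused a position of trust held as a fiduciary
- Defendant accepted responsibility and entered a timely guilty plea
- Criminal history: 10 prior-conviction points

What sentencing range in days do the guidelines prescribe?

Base offense level for unlicensed trading: 21.
§1 applies (level before this adjustment is 21 ≥ 17, so +5): 21 + 5 = 26.
§2 does not apply.
§3 applies: 26 − 2 = 24.
§4 applies: 24 + 3 = 27.
§5 applies: 27 − 3 = 24.
§6 applies: 24 + 3 = 27.
§7 applies (level before this adjustment is 27 ≥ 17, so +5): 27 + 5 = 32.
Final offense level: 32.
Criminal history: 10 prior points → Category 2 (8-13).
Level 32 falls in the 25-32 band.
Grid: Level 25-32 × Category 2 = 1110-1290 days.

1110-1290 days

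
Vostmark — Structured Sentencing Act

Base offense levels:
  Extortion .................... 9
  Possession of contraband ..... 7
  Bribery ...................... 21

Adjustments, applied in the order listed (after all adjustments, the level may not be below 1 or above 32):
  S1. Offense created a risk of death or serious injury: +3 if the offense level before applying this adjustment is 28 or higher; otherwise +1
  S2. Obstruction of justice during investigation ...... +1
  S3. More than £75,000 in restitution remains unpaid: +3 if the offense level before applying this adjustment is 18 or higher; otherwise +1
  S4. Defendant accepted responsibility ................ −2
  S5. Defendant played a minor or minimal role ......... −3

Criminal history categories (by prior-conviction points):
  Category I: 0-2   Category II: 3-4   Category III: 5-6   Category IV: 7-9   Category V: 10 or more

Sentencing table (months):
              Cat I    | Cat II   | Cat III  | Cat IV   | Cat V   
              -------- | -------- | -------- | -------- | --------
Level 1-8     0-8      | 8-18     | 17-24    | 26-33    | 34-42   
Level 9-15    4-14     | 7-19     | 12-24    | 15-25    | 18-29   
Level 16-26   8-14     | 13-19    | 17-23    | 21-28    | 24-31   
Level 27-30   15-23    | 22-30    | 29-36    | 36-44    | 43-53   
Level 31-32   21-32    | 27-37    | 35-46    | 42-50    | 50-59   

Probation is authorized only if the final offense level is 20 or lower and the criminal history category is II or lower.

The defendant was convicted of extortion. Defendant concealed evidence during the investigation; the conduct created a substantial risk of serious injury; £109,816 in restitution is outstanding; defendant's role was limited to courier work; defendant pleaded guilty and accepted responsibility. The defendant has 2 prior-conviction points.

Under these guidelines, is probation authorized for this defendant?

Base offense level for extortion: 9.
S1 applies (level before this adjustment is 9 < 28, so +1): 9 + 1 = 10.
S2 applies: 10 + 1 = 11.
S3 applies (level before this adjustment is 11 < 18, so +1): 11 + 1 = 12.
S4 applies: 12 − 2 = 10.
S5 applies: 10 − 3 = 7.
Final offense level: 7.
Criminal history: 2 prior points → Category I (0-2).
Level 7 falls in the 1-8 band.
Grid: Level 1-8 × Category I = 0-8 months.
Probation check: level 7 ≤ 20 and category I ≤ II → eligible.

Yes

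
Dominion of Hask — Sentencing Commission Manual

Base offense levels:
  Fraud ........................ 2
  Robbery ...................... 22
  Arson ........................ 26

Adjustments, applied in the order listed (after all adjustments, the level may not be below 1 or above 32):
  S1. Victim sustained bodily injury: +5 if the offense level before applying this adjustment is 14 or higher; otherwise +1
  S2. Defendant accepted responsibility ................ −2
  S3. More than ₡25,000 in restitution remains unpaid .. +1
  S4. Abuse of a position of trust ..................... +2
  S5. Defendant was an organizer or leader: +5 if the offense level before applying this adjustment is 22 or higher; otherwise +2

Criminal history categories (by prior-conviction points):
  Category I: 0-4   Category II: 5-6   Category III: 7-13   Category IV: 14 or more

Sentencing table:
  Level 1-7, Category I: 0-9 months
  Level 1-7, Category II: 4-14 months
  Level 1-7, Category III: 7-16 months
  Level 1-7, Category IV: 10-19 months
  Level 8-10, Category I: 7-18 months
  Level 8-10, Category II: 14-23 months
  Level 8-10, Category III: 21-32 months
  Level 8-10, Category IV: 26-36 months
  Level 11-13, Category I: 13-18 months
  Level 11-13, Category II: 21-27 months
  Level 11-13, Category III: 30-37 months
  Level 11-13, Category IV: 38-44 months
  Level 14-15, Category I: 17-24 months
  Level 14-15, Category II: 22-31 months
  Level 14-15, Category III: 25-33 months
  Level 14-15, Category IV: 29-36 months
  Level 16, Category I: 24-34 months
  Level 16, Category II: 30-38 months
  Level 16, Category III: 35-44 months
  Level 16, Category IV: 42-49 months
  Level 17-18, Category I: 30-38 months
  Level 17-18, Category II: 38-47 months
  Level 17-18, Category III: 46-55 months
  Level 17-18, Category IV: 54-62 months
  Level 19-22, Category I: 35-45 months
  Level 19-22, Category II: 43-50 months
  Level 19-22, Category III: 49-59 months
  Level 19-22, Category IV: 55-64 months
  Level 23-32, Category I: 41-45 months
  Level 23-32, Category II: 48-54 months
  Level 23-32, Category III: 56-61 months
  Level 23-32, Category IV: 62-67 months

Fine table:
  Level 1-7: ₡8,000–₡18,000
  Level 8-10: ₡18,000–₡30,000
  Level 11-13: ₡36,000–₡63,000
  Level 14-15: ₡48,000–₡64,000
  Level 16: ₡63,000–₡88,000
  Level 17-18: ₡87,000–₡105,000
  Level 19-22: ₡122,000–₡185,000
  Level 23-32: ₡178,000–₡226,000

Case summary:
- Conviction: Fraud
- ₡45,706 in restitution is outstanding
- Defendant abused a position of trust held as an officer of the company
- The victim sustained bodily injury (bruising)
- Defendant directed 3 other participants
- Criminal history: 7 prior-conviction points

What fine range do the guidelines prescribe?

Base offense level for fraud: 2.
S1 applies (level before this adjustment is 2 < 14, so +1): 2 + 1 = 3.
S3 applies: 3 + 1 = 4.
S4 applies: 4 + 2 = 6.
S5 applies (level before this adjustment is 6 < 22, so +2): 6 + 2 = 8.
Final offense level: 8.
Level 8 falls in the 8-10 band.
Fine table: Level 8-10 → ₡18,000–₡30,000.

₡18,000–₡30,000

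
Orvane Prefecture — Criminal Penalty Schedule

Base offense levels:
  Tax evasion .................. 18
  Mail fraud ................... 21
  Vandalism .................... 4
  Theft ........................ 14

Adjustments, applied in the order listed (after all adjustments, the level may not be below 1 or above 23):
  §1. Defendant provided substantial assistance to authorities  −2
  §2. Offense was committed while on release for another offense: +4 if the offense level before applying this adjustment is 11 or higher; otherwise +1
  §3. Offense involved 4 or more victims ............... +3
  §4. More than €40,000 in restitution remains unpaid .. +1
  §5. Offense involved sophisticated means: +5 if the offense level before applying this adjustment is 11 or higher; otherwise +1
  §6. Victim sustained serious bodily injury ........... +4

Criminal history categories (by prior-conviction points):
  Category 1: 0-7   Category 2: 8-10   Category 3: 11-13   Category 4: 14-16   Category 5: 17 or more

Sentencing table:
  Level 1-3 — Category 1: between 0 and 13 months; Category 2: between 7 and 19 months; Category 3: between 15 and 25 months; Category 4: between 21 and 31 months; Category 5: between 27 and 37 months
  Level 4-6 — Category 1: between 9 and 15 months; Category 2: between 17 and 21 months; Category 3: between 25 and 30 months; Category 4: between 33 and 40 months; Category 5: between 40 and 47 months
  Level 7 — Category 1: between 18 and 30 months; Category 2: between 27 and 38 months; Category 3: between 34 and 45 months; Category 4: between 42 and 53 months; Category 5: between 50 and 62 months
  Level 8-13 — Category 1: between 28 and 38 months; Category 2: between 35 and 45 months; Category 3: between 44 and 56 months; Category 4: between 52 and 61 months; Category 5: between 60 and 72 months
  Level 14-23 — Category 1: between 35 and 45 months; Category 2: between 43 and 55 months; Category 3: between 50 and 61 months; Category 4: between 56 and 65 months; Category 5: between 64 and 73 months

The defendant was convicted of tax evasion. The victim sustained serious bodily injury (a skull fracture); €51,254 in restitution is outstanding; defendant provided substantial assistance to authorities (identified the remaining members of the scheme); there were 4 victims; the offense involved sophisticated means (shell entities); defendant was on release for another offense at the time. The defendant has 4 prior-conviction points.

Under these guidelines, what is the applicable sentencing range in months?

35-45 months

Base offense level for tax evasion: 18.
§1 applies: 18 − 2 = 16.
§2 applies (level before this adjustment is 16 ≥ 11, so +4): 16 + 4 = 20.
§3 applies: 20 + 3 = 23.
§4 applies: 23 + 1 = 24.
§5 applies (level before this adjustment is 24 ≥ 11, so +5): 24 + 5 = 29.
§6 applies: 29 + 4 = 33.
Level 33 exceeds the maximum of 23; capped at 23.
Final offense level: 23.
Criminal history: 4 prior points → Category 1 (0-7).
Level 23 falls in the 14-23 band.
Grid: Level 14-23 × Category 1 = 35-45 months.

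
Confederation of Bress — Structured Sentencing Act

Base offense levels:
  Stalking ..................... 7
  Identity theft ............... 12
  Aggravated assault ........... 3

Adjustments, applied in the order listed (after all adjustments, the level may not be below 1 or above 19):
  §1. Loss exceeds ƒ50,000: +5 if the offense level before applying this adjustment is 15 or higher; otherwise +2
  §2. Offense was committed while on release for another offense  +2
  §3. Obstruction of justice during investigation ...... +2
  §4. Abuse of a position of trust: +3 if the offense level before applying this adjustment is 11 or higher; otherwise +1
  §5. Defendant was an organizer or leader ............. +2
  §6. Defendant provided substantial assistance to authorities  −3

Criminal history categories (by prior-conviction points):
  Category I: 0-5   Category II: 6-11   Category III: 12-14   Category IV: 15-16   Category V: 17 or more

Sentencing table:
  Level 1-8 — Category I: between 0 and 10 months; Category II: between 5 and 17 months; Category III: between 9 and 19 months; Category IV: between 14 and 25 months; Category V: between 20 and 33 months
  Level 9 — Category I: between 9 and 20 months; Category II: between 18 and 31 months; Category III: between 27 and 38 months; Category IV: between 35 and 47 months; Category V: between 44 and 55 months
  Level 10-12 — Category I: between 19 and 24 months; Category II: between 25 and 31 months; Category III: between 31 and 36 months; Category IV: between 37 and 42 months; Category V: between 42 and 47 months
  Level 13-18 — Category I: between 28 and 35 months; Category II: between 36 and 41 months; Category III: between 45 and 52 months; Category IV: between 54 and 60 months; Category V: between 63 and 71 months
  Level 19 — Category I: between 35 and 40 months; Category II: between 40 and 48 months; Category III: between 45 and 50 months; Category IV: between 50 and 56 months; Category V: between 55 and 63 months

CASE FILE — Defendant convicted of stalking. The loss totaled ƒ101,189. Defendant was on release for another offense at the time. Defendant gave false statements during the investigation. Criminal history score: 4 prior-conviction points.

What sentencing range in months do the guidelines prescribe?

28-35 months

Base offense level for stalking: 7.
§1 applies (level before this adjustment is 7 < 15, so +2): 7 + 2 = 9.
§2 applies: 9 + 2 = 11.
§3 applies: 11 + 2 = 13.
§6 does not apply.
Final offense level: 13.
Criminal history: 4 prior points → Category I (0-5).
Level 13 falls in the 13-18 band.
Grid: Level 13-18 × Category I = 28-35 months.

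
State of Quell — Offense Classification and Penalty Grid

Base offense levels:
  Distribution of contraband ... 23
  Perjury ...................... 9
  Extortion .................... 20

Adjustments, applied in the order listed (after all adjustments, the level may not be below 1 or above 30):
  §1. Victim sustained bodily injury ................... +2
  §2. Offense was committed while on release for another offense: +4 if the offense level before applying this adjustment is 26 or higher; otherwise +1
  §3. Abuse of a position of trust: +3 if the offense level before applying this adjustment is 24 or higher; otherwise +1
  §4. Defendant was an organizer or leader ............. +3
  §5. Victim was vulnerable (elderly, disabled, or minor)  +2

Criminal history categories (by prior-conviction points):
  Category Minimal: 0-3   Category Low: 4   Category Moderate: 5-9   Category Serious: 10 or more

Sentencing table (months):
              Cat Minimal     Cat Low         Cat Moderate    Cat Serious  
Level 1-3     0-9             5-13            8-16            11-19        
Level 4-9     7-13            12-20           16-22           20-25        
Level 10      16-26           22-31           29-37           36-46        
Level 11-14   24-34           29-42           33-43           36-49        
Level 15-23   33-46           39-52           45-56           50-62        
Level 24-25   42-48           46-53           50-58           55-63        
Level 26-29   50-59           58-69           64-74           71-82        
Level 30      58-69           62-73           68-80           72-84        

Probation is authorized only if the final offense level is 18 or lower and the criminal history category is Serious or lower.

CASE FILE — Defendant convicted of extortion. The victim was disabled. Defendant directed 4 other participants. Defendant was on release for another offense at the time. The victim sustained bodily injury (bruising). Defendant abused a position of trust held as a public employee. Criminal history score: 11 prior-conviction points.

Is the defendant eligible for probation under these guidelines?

Base offense level for extortion: 20.
§1 applies: 20 + 2 = 22.
§2 applies (level before this adjustment is 22 < 26, so +1): 22 + 1 = 23.
§3 applies (level before this adjustment is 23 < 24, so +1): 23 + 1 = 24.
§4 applies: 24 + 3 = 27.
§5 applies: 27 + 2 = 29.
Final offense level: 29.
Criminal history: 11 prior points → Category Serious (10+).
Level 29 falls in the 26-29 band.
Grid: Level 26-29 × Category Serious = 71-82 months.
Probation check: level 29 > 18 and category Serious ≤ Serious → not eligible.

No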